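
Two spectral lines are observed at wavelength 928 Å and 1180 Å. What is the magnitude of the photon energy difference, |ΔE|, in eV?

Using E = hc/λ: E₁ = 2.141 × 10^-18 J, E₂ = 1.683 × 10^-18 J.
|ΔE| = |2.141 × 10^-18 − 1.683 × 10^-18| = 4.57 × 10^-19 J = 2.85 eV.

2.85 eV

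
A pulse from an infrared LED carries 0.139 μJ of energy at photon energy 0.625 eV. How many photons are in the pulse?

1.39·10^12 photons

Per-photon energy: E = 1.001·10^-19 J (from energy = 0.625 eV).
N = E_total / E_photon = 1.39·10^-7 J / 1.001·10^-19 J = 1.39·10^12.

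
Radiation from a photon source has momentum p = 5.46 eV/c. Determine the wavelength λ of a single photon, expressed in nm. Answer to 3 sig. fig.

Take h = 6.62607015 × 10^-34 J·s, c = 2.99792458 × 10^8 m/s, 1 eV = 1.602176634 × 10^-19 J.
In SI units: p = 5.46 eV/c = 2.9180 × 10^-27 kg·m/s.
Apply λ = h/p: λ = 2.271 × 10^-7 m.
Converting to nm: λ = 227.1 nm ≈ 227 nm.

227 nm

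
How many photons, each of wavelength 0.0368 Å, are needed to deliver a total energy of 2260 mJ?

4.19·10^13 photons

Per-photon energy: E = 5.398·10^-14 J (from wavelength = 0.0368 Å).
N = E_total / E_photon = 2.26 J / 5.398·10^-14 J = 4.19·10^13.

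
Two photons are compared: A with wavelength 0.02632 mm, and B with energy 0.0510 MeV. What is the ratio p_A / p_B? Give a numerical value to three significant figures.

p_A = 2.518 × 10^-29 kg·m/s (from wavelength = 0.02632 mm, via p = h/λ).
p_B = 2.726 × 10^-23 kg·m/s (from energy = 0.0510 MeV, via p = E/c).
Ratio = 2.518 × 10^-29 / 2.726 × 10^-23 = 9.24 × 10^-7.

9.24 × 10^-7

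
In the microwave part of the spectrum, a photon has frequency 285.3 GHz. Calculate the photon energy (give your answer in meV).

Take h = 6.62607015 × 10^-34 J·s, 1 eV = 1.602176634 × 10^-19 J.
Convert to SI: f = 285.3 GHz = 2.853 × 10^11 Hz.
For a photon E = hf, so E = 1.890 × 10^-22 J.
Converting to meV: E = 1.180 meV ≈ 1.18 meV.

1.18 meV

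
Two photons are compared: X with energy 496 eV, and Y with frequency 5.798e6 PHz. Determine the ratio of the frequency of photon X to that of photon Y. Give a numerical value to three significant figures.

f_X = 1.199e17 Hz (from energy = 496 eV, via f = E/h).
f_Y = 5.798e21 Hz (from frequency = 5.798e6 PHz, via f given directly).
Ratio = 1.199e17 / 5.798e21 = 2.07e-5.

2.07e-5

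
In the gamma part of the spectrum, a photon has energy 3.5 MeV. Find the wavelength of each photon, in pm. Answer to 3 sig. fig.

0.354 pm

Use h = 6.62607015·10^-34 J·s, c = 2.99792458·10^8 m/s, 1 eV = 1.602176634·10^-19 J.
First convert: E = 3.5 MeV = 5.6076·10^-13 J.
For a photon λ = hc/E, so λ = 3.542·10^-13 m.
Converting to pm: λ = 0.3542 pm ≈ 0.354 pm.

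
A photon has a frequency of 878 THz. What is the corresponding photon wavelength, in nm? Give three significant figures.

341 nm

Take c = 2.99792458 × 10^8 m/s.
Convert to SI: f = 878 THz = 8.78 × 10^14 Hz.
Since λ = c/f for a photon, λ = 3.414 × 10^-7 m.
Converting to nm: λ = 341.4 nm ≈ 341 nm.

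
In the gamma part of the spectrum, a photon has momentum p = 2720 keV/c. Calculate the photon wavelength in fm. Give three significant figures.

Take h = 6.62607015e-34 J·s, c = 2.99792458e8 m/s, 1 eV = 1.602176634e-19 J.
In SI units: p = 2720 keV/c = 1.4536e-21 kg·m/s.
Apply λ = h/p: λ = 4.558e-13 m.
Converting to fm: λ = 455.8 fm ≈ 456 fm.

456 fm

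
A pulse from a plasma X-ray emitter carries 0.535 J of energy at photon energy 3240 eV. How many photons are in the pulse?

1.03·10^15 photons

Per-photon energy: E = 5.191·10^-16 J (from energy = 3240 eV).
N = E_total / E_photon = 0.535 J / 5.191·10^-16 J = 1.03·10^15.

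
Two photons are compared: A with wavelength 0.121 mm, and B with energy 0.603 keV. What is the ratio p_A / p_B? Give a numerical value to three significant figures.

1.70·10^-5

p_A = 5.476·10^-30 kg·m/s (from wavelength = 0.121 mm, via p = h/λ).
p_B = 3.223·10^-25 kg·m/s (from energy = 0.603 keV, via p = E/c).
Ratio = 5.476·10^-30 / 3.223·10^-25 = 1.70·10^-5.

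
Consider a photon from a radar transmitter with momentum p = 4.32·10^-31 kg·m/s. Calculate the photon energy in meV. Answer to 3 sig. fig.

0.808 meV

For a photon E = pc, so E = 1.295·10^-22 J.
Converting to meV: E = 0.8083 meV ≈ 0.808 meV.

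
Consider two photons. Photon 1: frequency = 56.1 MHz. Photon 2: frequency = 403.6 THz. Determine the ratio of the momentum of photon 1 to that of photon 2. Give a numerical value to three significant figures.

1.39 × 10^-7

p_1 = 1.240 × 10^-34 kg·m/s (from frequency = 56.1 MHz, via p = hf/c).
p_2 = 8.920 × 10^-28 kg·m/s (from frequency = 403.6 THz, via p = hf/c).
Ratio = 1.240 × 10^-34 / 8.920 × 10^-28 = 1.39 × 10^-7.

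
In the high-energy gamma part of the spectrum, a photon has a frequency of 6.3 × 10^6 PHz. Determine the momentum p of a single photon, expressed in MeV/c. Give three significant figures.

First convert: f = 6.3 × 10^6 PHz = 6.3 × 10^21 Hz.
The photon relation is p = hf/c, giving p = 1.392 × 10^-20 kg·m/s.
Converting to MeV/c: p = 26.05 MeV/c ≈ 26.1 MeV/c.

26.1 MeV/c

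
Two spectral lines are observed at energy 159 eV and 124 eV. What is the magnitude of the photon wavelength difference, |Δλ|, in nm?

Using λ = hc/E: λ₁ = 7.798 × 10^-9 m, λ₂ = 9.999 × 10^-9 m.
|Δλ| = |7.798 × 10^-9 − 9.999 × 10^-9| = 2.20 × 10^-9 m = 2.20 nm.

2.20 nm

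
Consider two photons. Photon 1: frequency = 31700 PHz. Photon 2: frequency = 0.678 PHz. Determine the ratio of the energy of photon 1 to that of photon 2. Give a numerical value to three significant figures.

4.68 × 10^4

E_1 = 2.100 × 10^-14 J (from frequency = 31700 PHz, via E = hf).
E_2 = 4.492 × 10^-19 J (from frequency = 0.678 PHz, via E = hf).
Ratio = 2.100 × 10^-14 / 4.492 × 10^-19 = 4.68 × 10^4.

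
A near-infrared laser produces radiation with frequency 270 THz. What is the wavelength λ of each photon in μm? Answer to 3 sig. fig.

1.11 μm

First convert: f = 270 THz = 2.7e14 Hz.
The photon relation is λ = c/f, giving λ = 1.110e-6 m.
Converting to μm: λ = 1.110 μm ≈ 1.11 μm.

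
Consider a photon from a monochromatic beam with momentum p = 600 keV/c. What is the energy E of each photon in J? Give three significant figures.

9.61e-14 J

(c = 2.99792458e8 m/s, 1 eV = 1.602176634e-19 J.)
First convert: p = 600 keV/c = 3.2066e-22 kg·m/s.
Apply E = pc: E = 9.613e-14 J.
So E ≈ 9.61e-14 J.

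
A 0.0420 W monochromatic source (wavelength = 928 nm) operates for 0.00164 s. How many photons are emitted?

3.22 × 10^14 photons

Total energy: E_total = P·t = 0.0420 × 0.00164 = 6.888 × 10^-5 J.
Per-photon energy: E = 2.141 × 10^-19 J.
N = E_total / E_photon = 3.22 × 10^14.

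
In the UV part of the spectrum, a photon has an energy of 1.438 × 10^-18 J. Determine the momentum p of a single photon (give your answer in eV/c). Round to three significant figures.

8.98 eV/c

Take c = 2.99792458 × 10^8 m/s, 1 eV = 1.602176634 × 10^-19 J.
Apply p = E/c: p = 4.797 × 10^-27 kg·m/s.
Converting to eV/c: p = 8.975 eV/c ≈ 8.98 eV/c.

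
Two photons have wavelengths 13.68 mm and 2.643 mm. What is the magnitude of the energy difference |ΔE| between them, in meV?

0.378 meV

Using E = hc/λ: E₁ = 1.4521e-23 J, E₂ = 7.5159e-23 J.
|ΔE| = |1.4521e-23 − 7.5159e-23| = 6.06e-23 J = 0.378 meV.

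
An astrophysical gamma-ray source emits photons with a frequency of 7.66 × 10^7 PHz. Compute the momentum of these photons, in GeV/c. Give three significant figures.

Convert to SI: f = 7.66 × 10^7 PHz = 7.66 × 10^22 Hz.
Apply p = hf/c: p = 1.693 × 10^-19 kg·m/s.
Converting to GeV/c: p = 0.3168 GeV/c ≈ 0.317 GeV/c.

0.317 GeV/c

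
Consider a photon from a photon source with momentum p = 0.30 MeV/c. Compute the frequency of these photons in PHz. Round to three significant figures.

Convert to SI: p = 0.30 MeV/c = 1.6033 × 10^-22 kg·m/s.
The photon relation is f = pc/h, giving f = 7.254 × 10^19 Hz.
Converting to PHz: f = 72540 PHz ≈ 7.25 × 10^4 PHz.

7.25 × 10^4 PHz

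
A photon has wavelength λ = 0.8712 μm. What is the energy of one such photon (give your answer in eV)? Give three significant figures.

1.42 eV

In SI units: λ = 0.8712 μm = 8.712e-7 m.
For a photon E = hc/λ, so E = 2.280e-19 J.
Converting to eV: E = 1.423 eV ≈ 1.42 eV.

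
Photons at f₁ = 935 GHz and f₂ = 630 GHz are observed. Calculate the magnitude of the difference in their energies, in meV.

1.26 meV

Using E = hf: E₁ = 6.195e-22 J, E₂ = 4.174e-22 J.
|ΔE| = |6.195e-22 − 4.174e-22| = 2.02e-22 J = 1.26 meV.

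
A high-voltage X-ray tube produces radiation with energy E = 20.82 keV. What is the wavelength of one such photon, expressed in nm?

Take h = 6.62607015e-34 J·s, c = 2.99792458e8 m/s, 1 eV = 1.602176634e-19 J.
First convert: E = 20.82 keV = 3.3357e-15 J.
For a photon λ = hc/E, so λ = 5.955e-11 m.
Converting to nm: λ = 0.05955 nm ≈ 0.0596 nm.

0.0596 nm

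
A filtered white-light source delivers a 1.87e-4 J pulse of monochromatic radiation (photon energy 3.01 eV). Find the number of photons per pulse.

Per-photon energy: E = 4.823e-19 J (from energy = 3.01 eV).
N = E_total / E_photon = 1.87e-4 J / 4.823e-19 J = 3.88e14.

3.88e14 photons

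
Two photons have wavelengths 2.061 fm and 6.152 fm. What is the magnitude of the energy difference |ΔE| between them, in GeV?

Using E = hc/λ: E₁ = 9.6383e-11 J, E₂ = 3.2289e-11 J.
|ΔE| = |9.6383e-11 − 3.2289e-11| = 6.41e-11 J = 0.400 GeV.

0.400 GeV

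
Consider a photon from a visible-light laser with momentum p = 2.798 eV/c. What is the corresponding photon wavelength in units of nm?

443 nm

In SI units: p = 2.798 eV/c = 1.4953 × 10^-27 kg·m/s.
The photon relation is λ = h/p, giving λ = 4.431 × 10^-7 m.
Converting to nm: λ = 443.1 nm ≈ 443 nm.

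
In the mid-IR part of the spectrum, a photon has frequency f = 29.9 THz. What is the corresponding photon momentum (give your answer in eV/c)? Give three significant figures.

Use h = 6.62607015e-34 J·s, c = 2.99792458e8 m/s, 1 eV = 1.602176634e-19 J.
Convert to SI: f = 29.9 THz = 2.99e13 Hz.
Apply p = hf/c: p = 6.609e-29 kg·m/s.
Converting to eV/c: p = 0.1237 eV/c ≈ 0.124 eV/c.

0.124 eV/c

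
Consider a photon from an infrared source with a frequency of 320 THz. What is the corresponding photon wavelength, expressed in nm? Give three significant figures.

937 nm

Take c = 2.99792458e8 m/s.
Convert to SI: f = 320 THz = 3.2e14 Hz.
Since λ = c/f for a photon, λ = 9.369e-7 m.
Converting to nm: λ = 936.9 nm ≈ 937 nm.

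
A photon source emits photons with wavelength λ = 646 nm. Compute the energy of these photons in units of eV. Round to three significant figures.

1.92 eV

Take h = 6.62607015e-34 J·s, c = 2.99792458e8 m/s, 1 eV = 1.602176634e-19 J.
Convert to SI: λ = 646 nm = 6.46e-7 m.
For a photon E = hc/λ, so E = 3.075e-19 J.
Converting to eV: E = 1.919 eV ≈ 1.92 eV.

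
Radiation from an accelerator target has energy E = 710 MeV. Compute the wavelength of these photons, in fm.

1.75 fm

In SI units: E = 710 MeV = 1.1375 × 10^-10 J.
Since λ = hc/E for a photon, λ = 1.746 × 10^-15 m.
Converting to fm: λ = 1.746 fm ≈ 1.75 fm.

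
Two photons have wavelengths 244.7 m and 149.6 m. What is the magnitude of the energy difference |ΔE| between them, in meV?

Using E = hc/λ: E₁ = 8.1179 × 10^-28 J, E₂ = 1.3278 × 10^-27 J.
|ΔE| = |8.1179 × 10^-28 − 1.3278 × 10^-27| = 5.16 × 10^-28 J = 3.22 × 10^-6 meV.

3.22 × 10^-6 meV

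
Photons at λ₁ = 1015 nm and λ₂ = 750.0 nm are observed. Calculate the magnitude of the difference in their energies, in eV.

Using E = hc/λ: E₁ = 1.9571 × 10^-19 J, E₂ = 2.6486 × 10^-19 J.
|ΔE| = |1.9571 × 10^-19 − 2.6486 × 10^-19| = 6.92 × 10^-20 J = 0.432 eV.

0.432 eV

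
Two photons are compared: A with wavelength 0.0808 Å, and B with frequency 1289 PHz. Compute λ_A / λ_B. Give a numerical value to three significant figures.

λ_A = 8.080e-12 m (from wavelength = 0.0808 Å, via λ given directly).
λ_B = 2.326e-10 m (from frequency = 1289 PHz, via λ = c/f).
Ratio = 8.080e-12 / 2.326e-10 = 0.0347.

0.0347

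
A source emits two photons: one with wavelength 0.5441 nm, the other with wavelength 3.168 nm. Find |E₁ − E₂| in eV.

1890 eV

Using E = hc/λ: E₁ = 3.6509 × 10^-16 J, E₂ = 6.2703 × 10^-17 J.
|ΔE| = |3.6509 × 10^-16 − 6.2703 × 10^-17| = 3.02 × 10^-16 J = 1890 eV.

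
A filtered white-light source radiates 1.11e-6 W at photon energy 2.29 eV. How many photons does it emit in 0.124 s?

Total energy: E_total = P·t = 1.11e-6 × 0.124 = 1.376e-7 J.
Per-photon energy: E = 3.669e-19 J.
N = E_total / E_photon = 3.75e11.

3.75e11 photons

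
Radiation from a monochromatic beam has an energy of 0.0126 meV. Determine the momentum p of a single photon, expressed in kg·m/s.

Take c = 2.99792458·10^8 m/s, 1 eV = 1.602176634·10^-19 J.
Convert to SI: E = 0.0126 meV = 2.0187·10^-24 J.
For a photon p = E/c, so p = 6.734·10^-33 kg·m/s.
So p ≈ 6.73·10^-33 kg·m/s.

6.73·10^-33 kg·m/s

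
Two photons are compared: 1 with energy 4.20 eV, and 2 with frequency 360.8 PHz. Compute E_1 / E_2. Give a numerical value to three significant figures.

2.81·10^-3

E_1 = 6.729·10^-19 J (from energy = 4.20 eV, via E given directly).
E_2 = 2.391·10^-16 J (from frequency = 360.8 PHz, via E = hf).
Ratio = 6.729·10^-19 / 2.391·10^-16 = 2.81·10^-3.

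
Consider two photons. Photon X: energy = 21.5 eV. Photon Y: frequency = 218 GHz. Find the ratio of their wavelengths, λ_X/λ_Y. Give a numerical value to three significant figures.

λ_X = 5.767e-8 m (from energy = 21.5 eV, via λ = hc/E).
λ_Y = 0.001375 m (from frequency = 218 GHz, via λ = c/f).
Ratio = 5.767e-8 / 0.001375 = 4.19e-5.

4.19e-5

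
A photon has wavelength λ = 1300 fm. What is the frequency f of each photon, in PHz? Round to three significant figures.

Use c = 2.99792458e8 m/s.
Convert to SI: λ = 1300 fm = 1.3e-12 m.
For a photon f = c/λ, so f = 2.306e20 Hz.
Converting to PHz: f = 230600 PHz ≈ 2.31e5 PHz.

2.31e5 PHz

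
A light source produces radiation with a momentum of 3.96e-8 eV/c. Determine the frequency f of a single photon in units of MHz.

In SI units: p = 3.96e-8 eV/c = 2.1163e-35 kg·m/s.
Since f = pc/h for a photon, f = 9.575e6 Hz.
Converting to MHz: f = 9.575 MHz ≈ 9.58 MHz.

9.58 MHz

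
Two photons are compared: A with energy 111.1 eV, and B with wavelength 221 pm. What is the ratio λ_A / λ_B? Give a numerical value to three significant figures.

50.5

λ_A = 1.116e-8 m (from energy = 111.1 eV, via λ = hc/E).
λ_B = 2.210e-10 m (from wavelength = 221 pm, via λ given directly).
Ratio = 1.116e-8 / 2.210e-10 = 50.5.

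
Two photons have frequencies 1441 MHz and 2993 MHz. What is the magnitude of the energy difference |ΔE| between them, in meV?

Using E = hf: E₁ = 9.5482e-25 J, E₂ = 1.9832e-24 J.
|ΔE| = |9.5482e-25 − 1.9832e-24| = 1.03e-24 J = 6.42e-3 meV.

6.42e-3 meV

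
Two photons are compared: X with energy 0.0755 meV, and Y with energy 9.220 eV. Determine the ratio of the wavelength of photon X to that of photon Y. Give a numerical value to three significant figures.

1.22e5

λ_X = 0.01642 m (from energy = 0.0755 meV, via λ = hc/E).
λ_Y = 1.345e-7 m (from energy = 9.220 eV, via λ = hc/E).
Ratio = 0.01642 / 1.345e-7 = 1.22e5.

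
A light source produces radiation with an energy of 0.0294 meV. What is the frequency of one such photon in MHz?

7110 MHz

(h = 6.62607015e-34 J·s, 1 eV = 1.602176634e-19 J.)
Convert to SI: E = 0.0294 meV = 4.7104e-24 J.
Apply f = E/h: f = 7.109e9 Hz.
Converting to MHz: f = 7109 MHz ≈ 7110 MHz.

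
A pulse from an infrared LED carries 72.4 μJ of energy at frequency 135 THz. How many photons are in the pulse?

Per-photon energy: E = 8.945e-20 J (from frequency = 135 THz).
N = E_total / E_photon = 7.24e-5 J / 8.945e-20 J = 8.09e14.

8.09e14 photons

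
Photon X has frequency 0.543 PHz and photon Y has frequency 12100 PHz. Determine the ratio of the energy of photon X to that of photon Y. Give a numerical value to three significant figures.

4.49e-5

E_X = 3.598e-19 J (from frequency = 0.543 PHz, via E = hf).
E_Y = 8.018e-15 J (from frequency = 12100 PHz, via E = hf).
Ratio = 3.598e-19 / 8.018e-15 = 4.49e-5.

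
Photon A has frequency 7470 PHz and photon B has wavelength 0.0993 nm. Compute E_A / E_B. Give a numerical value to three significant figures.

2.47

E_A = 4.950e-15 J (from frequency = 7470 PHz, via E = hf).
E_B = 2.000e-15 J (from wavelength = 0.0993 nm, via E = hc/λ).
Ratio = 4.950e-15 / 2.000e-15 = 2.47.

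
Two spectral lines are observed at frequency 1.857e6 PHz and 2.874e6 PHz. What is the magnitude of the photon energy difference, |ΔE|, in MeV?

4.21 MeV

Using E = hf: E₁ = 1.2305e-12 J, E₂ = 1.9043e-12 J.
|ΔE| = |1.2305e-12 − 1.9043e-12| = 6.74e-13 J = 4.21 MeV.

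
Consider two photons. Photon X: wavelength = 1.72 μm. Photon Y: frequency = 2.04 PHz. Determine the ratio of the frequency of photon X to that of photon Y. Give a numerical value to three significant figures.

f_X = 1.743e14 Hz (from wavelength = 1.72 μm, via f = c/λ).
f_Y = 2.040e15 Hz (from frequency = 2.04 PHz, via f given directly).
Ratio = 1.743e14 / 2.040e15 = 0.0854.

0.0854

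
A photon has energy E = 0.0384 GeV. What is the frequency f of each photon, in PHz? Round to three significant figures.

In SI units: E = 0.0384 GeV = 6.1524 × 10^-12 J.
The photon relation is f = E/h, giving f = 9.285 × 10^21 Hz.
Converting to PHz: f = 9.285 × 10^6 PHz ≈ 9.29 × 10^6 PHz.

9.29 × 10^6 PHz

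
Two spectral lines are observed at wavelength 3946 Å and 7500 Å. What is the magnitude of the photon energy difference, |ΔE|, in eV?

1.49 eV

Using E = hc/λ: E₁ = 5.0341e-19 J, E₂ = 2.6486e-19 J.
|ΔE| = |5.0341e-19 − 2.6486e-19| = 2.39e-19 J = 1.49 eV.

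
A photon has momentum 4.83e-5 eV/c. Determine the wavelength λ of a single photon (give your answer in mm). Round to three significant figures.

25.7 mm

(h = 6.62607015e-34 J·s, c = 2.99792458e8 m/s, 1 eV = 1.602176634e-19 J.)
First convert: p = 4.83e-5 eV/c = 2.5813e-32 kg·m/s.
Apply λ = h/p: λ = 0.02567 m.
Converting to mm: λ = 25.67 mm ≈ 25.7 mm.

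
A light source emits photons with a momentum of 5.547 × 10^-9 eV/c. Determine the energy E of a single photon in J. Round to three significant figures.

In SI units: p = 5.547 × 10^-9 eV/c = 2.9645 × 10^-36 kg·m/s.
Apply E = pc: E = 8.887 × 10^-28 J.
So E ≈ 8.89 × 10^-28 J.

8.89 × 10^-28 J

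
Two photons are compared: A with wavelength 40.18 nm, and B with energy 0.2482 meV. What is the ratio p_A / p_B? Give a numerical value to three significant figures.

1.24·10^5

p_A = 1.649·10^-26 kg·m/s (from wavelength = 40.18 nm, via p = h/λ).
p_B = 1.326·10^-31 kg·m/s (from energy = 0.2482 meV, via p = E/c).
Ratio = 1.649·10^-26 / 1.326·10^-31 = 1.24·10^5.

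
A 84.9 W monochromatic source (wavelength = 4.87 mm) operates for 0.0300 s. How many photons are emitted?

6.24e22 photons

Total energy: E_total = P·t = 84.9 × 0.0300 = 2.547 J.
Per-photon energy: E = 4.079e-23 J.
N = E_total / E_photon = 6.24e22.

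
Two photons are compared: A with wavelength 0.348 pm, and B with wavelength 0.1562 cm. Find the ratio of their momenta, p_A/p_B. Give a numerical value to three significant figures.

4.49e9

p_A = 1.904e-21 kg·m/s (from wavelength = 0.348 pm, via p = h/λ).
p_B = 4.242e-31 kg·m/s (from wavelength = 0.1562 cm, via p = h/λ).
Ratio = 1.904e-21 / 4.242e-31 = 4.49e9.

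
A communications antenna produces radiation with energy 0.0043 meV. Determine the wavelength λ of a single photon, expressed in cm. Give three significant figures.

Take h = 6.62607015e-34 J·s, c = 2.99792458e8 m/s, 1 eV = 1.602176634e-19 J.
First convert: E = 0.0043 meV = 6.8894e-25 J.
Apply λ = hc/E: λ = 0.2883 m.
Converting to cm: λ = 28.83 cm ≈ 28.8 cm.

28.8 cm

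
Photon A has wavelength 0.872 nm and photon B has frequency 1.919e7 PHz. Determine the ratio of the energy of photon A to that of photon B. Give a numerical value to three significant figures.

E_A = 2.278e-16 J (from wavelength = 0.872 nm, via E = hc/λ).
E_B = 1.272e-11 J (from frequency = 1.919e7 PHz, via E = hf).
Ratio = 2.278e-16 / 1.272e-11 = 1.79e-5.

1.79e-5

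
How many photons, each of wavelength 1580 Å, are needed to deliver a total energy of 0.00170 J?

1.35e15 photons

Per-photon energy: E = 1.257e-18 J (from wavelength = 1580 Å).
N = E_total / E_photon = 0.00170 J / 1.257e-18 J = 1.35e15.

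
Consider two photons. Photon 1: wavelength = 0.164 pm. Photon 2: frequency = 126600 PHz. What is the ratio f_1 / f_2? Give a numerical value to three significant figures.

14.4

f_1 = 1.828e21 Hz (from wavelength = 0.164 pm, via f = c/λ).
f_2 = 1.266e20 Hz (from frequency = 126600 PHz, via f given directly).
Ratio = 1.828e21 / 1.266e20 = 14.4.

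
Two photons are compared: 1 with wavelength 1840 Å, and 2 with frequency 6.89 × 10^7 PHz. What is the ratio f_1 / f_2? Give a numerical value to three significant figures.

2.36 × 10^-8

f_1 = 1.629 × 10^15 Hz (from wavelength = 1840 Å, via f = c/λ).
f_2 = 6.890 × 10^22 Hz (from frequency = 6.89 × 10^7 PHz, via f given directly).
Ratio = 1.629 × 10^15 / 6.890 × 10^22 = 2.36 × 10^-8.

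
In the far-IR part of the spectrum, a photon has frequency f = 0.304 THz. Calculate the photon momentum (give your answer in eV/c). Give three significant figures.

1.26e-3 eV/c

Use h = 6.62607015e-34 J·s, c = 2.99792458e8 m/s, 1 eV = 1.602176634e-19 J.
In SI units: f = 0.304 THz = 3.04e11 Hz.
Apply p = hf/c: p = 6.719e-31 kg·m/s.
Converting to eV/c: p = 0.001257 eV/c ≈ 1.26e-3 eV/c.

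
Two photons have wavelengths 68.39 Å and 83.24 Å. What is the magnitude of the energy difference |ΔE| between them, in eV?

32.3 eV

Using E = hc/λ: E₁ = 2.9046 × 10^-17 J, E₂ = 2.3864 × 10^-17 J.
|ΔE| = |2.9046 × 10^-17 − 2.3864 × 10^-17| = 5.18 × 10^-18 J = 32.3 eV.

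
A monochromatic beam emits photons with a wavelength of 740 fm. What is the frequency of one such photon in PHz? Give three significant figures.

4.05e5 PHz

(c = 2.99792458e8 m/s.)
Convert to SI: λ = 740 fm = 7.4e-13 m.
For a photon f = c/λ, so f = 4.051e20 Hz.
Converting to PHz: f = 405100 PHz ≈ 4.05e5 PHz.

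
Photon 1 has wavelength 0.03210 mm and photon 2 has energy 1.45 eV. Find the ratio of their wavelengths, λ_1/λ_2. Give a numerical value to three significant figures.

λ_1 = 3.210 × 10^-5 m (from wavelength = 0.03210 mm, via λ given directly).
λ_2 = 8.551 × 10^-7 m (from energy = 1.45 eV, via λ = hc/E).
Ratio = 3.210 × 10^-5 / 8.551 × 10^-7 = 37.5.

37.5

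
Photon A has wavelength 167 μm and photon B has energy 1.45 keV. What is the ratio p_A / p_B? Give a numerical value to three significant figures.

5.12 × 10^-6

p_A = 3.968 × 10^-30 kg·m/s (from wavelength = 167 μm, via p = h/λ).
p_B = 7.749 × 10^-25 kg·m/s (from energy = 1.45 keV, via p = E/c).
Ratio = 3.968 × 10^-30 / 7.749 × 10^-25 = 5.12 × 10^-6.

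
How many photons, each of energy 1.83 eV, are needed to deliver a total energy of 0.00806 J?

2.75e16 photons

Per-photon energy: E = 2.932e-19 J (from energy = 1.83 eV).
N = E_total / E_photon = 0.00806 J / 2.932e-19 J = 2.75e16.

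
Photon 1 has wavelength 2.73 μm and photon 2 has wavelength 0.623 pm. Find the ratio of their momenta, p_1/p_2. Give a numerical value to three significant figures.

p_1 = 2.427e-28 kg·m/s (from wavelength = 2.73 μm, via p = h/λ).
p_2 = 1.064e-21 kg·m/s (from wavelength = 0.623 pm, via p = h/λ).
Ratio = 2.427e-28 / 1.064e-21 = 2.28e-7.

2.28e-7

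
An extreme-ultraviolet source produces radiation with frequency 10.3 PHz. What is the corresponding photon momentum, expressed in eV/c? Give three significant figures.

42.6 eV/c

Convert to SI: f = 10.3 PHz = 1.03 × 10^16 Hz.
Apply p = hf/c: p = 2.277 × 10^-26 kg·m/s.
Converting to eV/c: p = 42.60 eV/c ≈ 42.6 eV/c.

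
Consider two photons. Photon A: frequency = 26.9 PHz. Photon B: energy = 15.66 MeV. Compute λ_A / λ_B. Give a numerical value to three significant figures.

1.41e5

λ_A = 1.114e-8 m (from frequency = 26.9 PHz, via λ = c/f).
λ_B = 7.917e-14 m (from energy = 15.66 MeV, via λ = hc/E).
Ratio = 1.114e-8 / 7.917e-14 = 1.41e5.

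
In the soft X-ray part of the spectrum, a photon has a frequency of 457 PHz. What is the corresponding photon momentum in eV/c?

Take h = 6.62607015 × 10^-34 J·s, c = 2.99792458 × 10^8 m/s, 1 eV = 1.602176634 × 10^-19 J.
In SI units: f = 457 PHz = 4.57 × 10^17 Hz.
For a photon p = hf/c, so p = 1.010 × 10^-24 kg·m/s.
Converting to eV/c: p = 1890 eV/c ≈ 1890 eV/c.

1890 eV/c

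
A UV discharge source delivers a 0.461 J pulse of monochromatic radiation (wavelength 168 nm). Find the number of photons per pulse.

Per-photon energy: E = 1.182e-18 J (from wavelength = 168 nm).
N = E_total / E_photon = 0.461 J / 1.182e-18 J = 3.90e17.

3.90e17 photons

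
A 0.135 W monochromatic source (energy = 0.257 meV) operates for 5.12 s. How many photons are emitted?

1.68·10^22 photons

Total energy: E_total = P·t = 0.135 × 5.12 = 0.6912 J.
Per-photon energy: E = 4.118·10^-23 J.
N = E_total / E_photon = 1.68·10^22.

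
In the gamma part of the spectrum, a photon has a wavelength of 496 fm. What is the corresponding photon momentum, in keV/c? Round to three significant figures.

2500 keV/c

Take h = 6.62607015e-34 J·s, c = 2.99792458e8 m/s, 1 eV = 1.602176634e-19 J.
Convert to SI: λ = 496 fm = 4.96e-13 m.
Apply p = h/λ: p = 1.336e-21 kg·m/s.
Converting to keV/c: p = 2500 keV/c ≈ 2500 keV/c.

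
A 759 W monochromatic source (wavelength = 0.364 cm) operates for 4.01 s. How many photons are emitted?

Total energy: E_total = P·t = 759 × 4.01 = 3044 J.
Per-photon energy: E = 5.457e-23 J.
N = E_total / E_photon = 5.58e25.

5.58e25 photons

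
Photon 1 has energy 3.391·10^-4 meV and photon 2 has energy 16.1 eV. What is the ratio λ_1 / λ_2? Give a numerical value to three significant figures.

λ_1 = 3.656 m (from energy = 3.391·10^-4 meV, via λ = hc/E).
λ_2 = 7.701·10^-8 m (from energy = 16.1 eV, via λ = hc/E).
Ratio = 3.656 / 7.701·10^-8 = 4.75·10^7.

4.75·10^7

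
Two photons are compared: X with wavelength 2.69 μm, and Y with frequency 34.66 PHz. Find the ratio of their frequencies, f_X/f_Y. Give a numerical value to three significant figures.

f_X = 1.114e14 Hz (from wavelength = 2.69 μm, via f = c/λ).
f_Y = 3.466e16 Hz (from frequency = 34.66 PHz, via f given directly).
Ratio = 1.114e14 / 3.466e16 = 3.22e-3.

3.22e-3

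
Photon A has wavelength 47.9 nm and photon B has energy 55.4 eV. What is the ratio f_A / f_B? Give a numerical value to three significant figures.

f_A = 6.259 × 10^15 Hz (from wavelength = 47.9 nm, via f = c/λ).
f_B = 1.340 × 10^16 Hz (from energy = 55.4 eV, via f = E/h).
Ratio = 6.259 × 10^15 / 1.340 × 10^16 = 0.467.

0.467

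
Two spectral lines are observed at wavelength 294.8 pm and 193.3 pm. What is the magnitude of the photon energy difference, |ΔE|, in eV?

2210 eV

Using E = hc/λ: E₁ = 6.7383e-16 J, E₂ = 1.0276e-15 J.
|ΔE| = |6.7383e-16 − 1.0276e-15| = 3.54e-16 J = 2210 eV.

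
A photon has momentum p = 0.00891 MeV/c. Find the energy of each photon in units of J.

Take c = 2.99792458e8 m/s, 1 eV = 1.602176634e-19 J.
In SI units: p = 0.00891 MeV/c = 4.7618e-24 kg·m/s.
Apply E = pc: E = 1.428e-15 J.
So E ≈ 1.43e-15 J.

1.43e-15 J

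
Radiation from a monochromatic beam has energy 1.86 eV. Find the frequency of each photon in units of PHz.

0.450 PHz

Convert to SI: E = 1.86 eV = 2.9800·10^-19 J.
Apply f = E/h: f = 4.497·10^14 Hz.
Converting to PHz: f = 0.4497 PHz ≈ 0.450 PHz.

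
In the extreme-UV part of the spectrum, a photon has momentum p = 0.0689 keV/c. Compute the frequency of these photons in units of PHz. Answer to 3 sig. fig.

First convert: p = 0.0689 keV/c = 3.6822 × 10^-26 kg·m/s.
Since f = pc/h for a photon, f = 1.666 × 10^16 Hz.
Converting to PHz: f = 16.66 PHz ≈ 16.7 PHz.

16.7 PHz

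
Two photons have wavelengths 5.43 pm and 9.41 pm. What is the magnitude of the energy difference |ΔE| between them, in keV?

96.6 keV

Using E = hc/λ: E₁ = 3.658 × 10^-14 J, E₂ = 2.111 × 10^-14 J.
|ΔE| = |3.658 × 10^-14 − 2.111 × 10^-14| = 1.55 × 10^-14 J = 96.6 keV.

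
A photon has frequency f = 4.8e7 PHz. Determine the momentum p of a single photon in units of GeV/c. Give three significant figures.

0.199 GeV/c

In SI units: f = 4.8e7 PHz = 4.8e22 Hz.
Apply p = hf/c: p = 1.061e-19 kg·m/s.
Converting to GeV/c: p = 0.1985 GeV/c ≈ 0.199 GeV/c.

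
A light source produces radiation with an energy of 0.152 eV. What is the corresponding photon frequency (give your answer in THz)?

First convert: E = 0.152 eV = 2.4353 × 10^-20 J.
Since f = E/h for a photon, f = 3.675 × 10^13 Hz.
Converting to THz: f = 36.75 THz ≈ 36.8 THz.

36.8 THz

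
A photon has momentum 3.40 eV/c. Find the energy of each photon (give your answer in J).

5.45e-19 J

In SI units: p = 3.40 eV/c = 1.8171e-27 kg·m/s.
Apply E = pc: E = 5.447e-19 J.
So E ≈ 5.45e-19 J.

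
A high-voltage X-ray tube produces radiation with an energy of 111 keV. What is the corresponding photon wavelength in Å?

Use h = 6.62607015e-34 J·s, c = 2.99792458e8 m/s, 1 eV = 1.602176634e-19 J.
Convert to SI: E = 111 keV = 1.7784e-14 J.
Apply λ = hc/E: λ = 1.117e-11 m.
Converting to Å: λ = 0.1117 Å ≈ 0.112 Å.

0.112 Å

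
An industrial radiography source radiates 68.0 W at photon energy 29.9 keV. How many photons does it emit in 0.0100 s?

Total energy: E_total = P·t = 68.0 × 0.0100 = 0.6800 J.
Per-photon energy: E = 4.791·10^-15 J.
N = E_total / E_photon = 1.42·10^14.

1.42·10^14 photons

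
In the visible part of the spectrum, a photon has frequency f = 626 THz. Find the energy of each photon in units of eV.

2.59 eV

Use h = 6.62607015·10^-34 J·s, 1 eV = 1.602176634·10^-19 J.
Convert to SI: f = 626 THz = 6.26·10^14 Hz.
The photon relation is E = hf, giving E = 4.148·10^-19 J.
Converting to eV: E = 2.589 eV ≈ 2.59 eV.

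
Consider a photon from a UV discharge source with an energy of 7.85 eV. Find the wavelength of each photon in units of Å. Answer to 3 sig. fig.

1580 Å

Convert to SI: E = 7.85 eV = 1.2577e-18 J.
Apply λ = hc/E: λ = 1.579e-7 m.
Converting to Å: λ = 1579 Å ≈ 1580 Å.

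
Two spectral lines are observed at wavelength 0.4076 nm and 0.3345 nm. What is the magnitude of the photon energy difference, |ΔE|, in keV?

0.665 keV

Using E = hc/λ: E₁ = 4.8735 × 10^-16 J, E₂ = 5.9386 × 10^-16 J.
|ΔE| = |4.8735 × 10^-16 − 5.9386 × 10^-16| = 1.07 × 10^-16 J = 0.665 keV.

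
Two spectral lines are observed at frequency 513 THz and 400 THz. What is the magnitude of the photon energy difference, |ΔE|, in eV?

0.467 eV

Using E = hf: E₁ = 3.399 × 10^-19 J, E₂ = 2.650 × 10^-19 J.
|ΔE| = |3.399 × 10^-19 − 2.650 × 10^-19| = 7.49 × 10^-20 J = 0.467 eV.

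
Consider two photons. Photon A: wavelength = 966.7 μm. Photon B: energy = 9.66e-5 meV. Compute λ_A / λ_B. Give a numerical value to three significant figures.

λ_A = 9.667e-4 m (from wavelength = 966.7 μm, via λ given directly).
λ_B = 12.83 m (from energy = 9.66e-5 meV, via λ = hc/E).
Ratio = 9.667e-4 / 12.83 = 7.53e-5.

7.53e-5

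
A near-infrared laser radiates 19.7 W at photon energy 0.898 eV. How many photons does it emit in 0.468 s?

Total energy: E_total = P·t = 19.7 × 0.468 = 9.220 J.
Per-photon energy: E = 1.439e-19 J.
N = E_total / E_photon = 6.41e19.

6.41e19 photons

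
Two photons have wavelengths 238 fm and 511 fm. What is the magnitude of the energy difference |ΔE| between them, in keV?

2780 keV

Using E = hc/λ: E₁ = 8.346 × 10^-13 J, E₂ = 3.887 × 10^-13 J.
|ΔE| = |8.346 × 10^-13 − 3.887 × 10^-13| = 4.46 × 10^-13 J = 2780 keV.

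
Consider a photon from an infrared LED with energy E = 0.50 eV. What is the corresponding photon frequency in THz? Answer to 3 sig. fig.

121 THz

Use h = 6.62607015e-34 J·s, 1 eV = 1.602176634e-19 J.
Convert to SI: E = 0.50 eV = 8.0109e-20 J.
For a photon f = E/h, so f = 1.209e14 Hz.
Converting to THz: f = 120.9 THz ≈ 121 THz.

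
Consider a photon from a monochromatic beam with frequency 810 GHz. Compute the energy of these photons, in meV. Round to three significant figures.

3.35 meV

Convert to SI: f = 810 GHz = 8.1e11 Hz.
Since E = hf for a photon, E = 5.367e-22 J.
Converting to meV: E = 3.350 meV ≈ 3.35 meV.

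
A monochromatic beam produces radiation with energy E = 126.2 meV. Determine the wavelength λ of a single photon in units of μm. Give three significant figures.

In SI units: E = 126.2 meV = 2.0219e-20 J.
Since λ = hc/E for a photon, λ = 9.824e-6 m.
Converting to μm: λ = 9.824 μm ≈ 9.82 μm.

9.82 μm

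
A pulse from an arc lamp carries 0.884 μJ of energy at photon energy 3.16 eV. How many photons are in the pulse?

1.75 × 10^12 photons

Per-photon energy: E = 5.063 × 10^-19 J (from energy = 3.16 eV).
N = E_total / E_photon = 8.84 × 10^-7 J / 5.063 × 10^-19 J = 1.75 × 10^12.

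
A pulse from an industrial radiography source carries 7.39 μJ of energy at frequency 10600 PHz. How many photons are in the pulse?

1.05e9 photons

Per-photon energy: E = 7.024e-15 J (from frequency = 10600 PHz).
N = E_total / E_photon = 7.39e-6 J / 7.024e-15 J = 1.05e9.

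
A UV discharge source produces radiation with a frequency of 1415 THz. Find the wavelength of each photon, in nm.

212 nm

Take c = 2.99792458 × 10^8 m/s.
In SI units: f = 1415 THz = 1.415 × 10^15 Hz.
Since λ = c/f for a photon, λ = 2.119 × 10^-7 m.
Converting to nm: λ = 211.9 nm ≈ 212 nm.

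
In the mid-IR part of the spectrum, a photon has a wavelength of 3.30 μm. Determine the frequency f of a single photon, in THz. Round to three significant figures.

First convert: λ = 3.30 μm = 3.30e-6 m.
The photon relation is f = c/λ, giving f = 9.085e13 Hz.
Converting to THz: f = 90.85 THz ≈ 90.8 THz.

90.8 THz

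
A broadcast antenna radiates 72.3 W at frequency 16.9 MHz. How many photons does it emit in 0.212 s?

1.37 × 10^27 photons

Total energy: E_total = P·t = 72.3 × 0.212 = 15.33 J.
Per-photon energy: E = 1.120 × 10^-26 J.
N = E_total / E_photon = 1.37 × 10^27.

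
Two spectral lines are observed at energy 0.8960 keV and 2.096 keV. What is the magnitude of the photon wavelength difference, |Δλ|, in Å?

Using λ = hc/E: λ₁ = 1.3838 × 10^-9 m, λ₂ = 5.9153 × 10^-10 m.
|Δλ| = |1.3838 × 10^-9 − 5.9153 × 10^-10| = 7.92 × 10^-10 m = 7.92 Å.

7.92 Å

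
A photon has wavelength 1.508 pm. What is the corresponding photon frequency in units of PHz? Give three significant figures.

First convert: λ = 1.508 pm = 1.508 × 10^-12 m.
For a photon f = c/λ, so f = 1.988 × 10^20 Hz.
Converting to PHz: f = 198800 PHz ≈ 1.99 × 10^5 PHz.

1.99 × 10^5 PHz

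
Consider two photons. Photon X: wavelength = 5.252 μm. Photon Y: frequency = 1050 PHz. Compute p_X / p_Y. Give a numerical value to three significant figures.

5.44 × 10^-5

p_X = 1.262 × 10^-28 kg·m/s (from wavelength = 5.252 μm, via p = h/λ).
p_Y = 2.321 × 10^-24 kg·m/s (from frequency = 1050 PHz, via p = hf/c).
Ratio = 1.262 × 10^-28 / 2.321 × 10^-24 = 5.44 × 10^-5.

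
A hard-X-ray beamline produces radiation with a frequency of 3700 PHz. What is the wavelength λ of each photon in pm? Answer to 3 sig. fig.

81.0 pm

In SI units: f = 3700 PHz = 3.7 × 10^18 Hz.
The photon relation is λ = c/f, giving λ = 8.102 × 10^-11 m.
Converting to pm: λ = 81.02 pm ≈ 81.0 pm.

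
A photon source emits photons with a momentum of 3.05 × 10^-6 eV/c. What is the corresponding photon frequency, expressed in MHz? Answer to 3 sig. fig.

737 MHz

(h = 6.62607015 × 10^-34 J·s, c = 2.99792458 × 10^8 m/s, 1 eV = 1.602176634 × 10^-19 J.)
First convert: p = 3.05 × 10^-6 eV/c = 1.6300 × 10^-33 kg·m/s.
For a photon f = pc/h, so f = 7.375 × 10^8 Hz.
Converting to MHz: f = 737.5 MHz ≈ 737 MHz.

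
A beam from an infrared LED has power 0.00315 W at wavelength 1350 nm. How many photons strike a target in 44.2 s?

Total energy: E_total = P·t = 0.00315 × 44.2 = 0.1392 J.
Per-photon energy: E = 1.471 × 10^-19 J.
N = E_total / E_photon = 9.46 × 10^17.

9.46 × 10^17 photons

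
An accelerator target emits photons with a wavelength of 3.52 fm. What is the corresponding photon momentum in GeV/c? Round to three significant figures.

In SI units: λ = 3.52 fm = 3.52 × 10^-15 m.
Apply p = h/λ: p = 1.882 × 10^-19 kg·m/s.
Converting to GeV/c: p = 0.3522 GeV/c ≈ 0.352 GeV/c.

0.352 GeV/c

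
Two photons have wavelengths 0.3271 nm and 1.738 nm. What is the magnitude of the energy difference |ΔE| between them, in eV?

3080 eV

Using E = hc/λ: E₁ = 6.0729e-16 J, E₂ = 1.1429e-16 J.
|ΔE| = |6.0729e-16 − 1.1429e-16| = 4.93e-16 J = 3080 eV.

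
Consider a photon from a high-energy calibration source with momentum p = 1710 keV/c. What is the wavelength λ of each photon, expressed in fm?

(h = 6.62607015 × 10^-34 J·s, c = 2.99792458 × 10^8 m/s, 1 eV = 1.602176634 × 10^-19 J.)
First convert: p = 1710 keV/c = 9.1387 × 10^-22 kg·m/s.
Since λ = h/p for a photon, λ = 7.251 × 10^-13 m.
Converting to fm: λ = 725.1 fm ≈ 725 fm.

725 fm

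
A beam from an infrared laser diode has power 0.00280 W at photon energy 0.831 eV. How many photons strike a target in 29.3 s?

Total energy: E_total = P·t = 0.00280 × 29.3 = 0.08204 J.
Per-photon energy: E = 1.331 × 10^-19 J.
N = E_total / E_photon = 6.16 × 10^17.

6.16 × 10^17 photons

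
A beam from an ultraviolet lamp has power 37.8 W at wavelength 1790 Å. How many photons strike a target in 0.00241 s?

Total energy: E_total = P·t = 37.8 × 0.00241 = 0.09110 J.
Per-photon energy: E = 1.110 × 10^-18 J.
N = E_total / E_photon = 8.21 × 10^16.

8.21 × 10^16 photons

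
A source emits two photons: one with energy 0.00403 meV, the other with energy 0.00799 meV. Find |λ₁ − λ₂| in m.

0.152 m

Using λ = hc/E: λ₁ = 0.3077 m, λ₂ = 0.1552 m.
|Δλ| = |0.3077 − 0.1552| = 0.152 m.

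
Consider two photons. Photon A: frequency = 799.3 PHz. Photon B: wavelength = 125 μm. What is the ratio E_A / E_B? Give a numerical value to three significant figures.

3.33 × 10^5

E_A = 5.296 × 10^-16 J (from frequency = 799.3 PHz, via E = hf).
E_B = 1.589 × 10^-21 J (from wavelength = 125 μm, via E = hc/λ).
Ratio = 5.296 × 10^-16 / 1.589 × 10^-21 = 3.33 × 10^5.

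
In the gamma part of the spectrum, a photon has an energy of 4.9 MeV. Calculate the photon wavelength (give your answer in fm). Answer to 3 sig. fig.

253 fm

First convert: E = 4.9 MeV = 7.8507e-13 J.
The photon relation is λ = hc/E, giving λ = 2.530e-13 m.
Converting to fm: λ = 253.0 fm ≈ 253 fm.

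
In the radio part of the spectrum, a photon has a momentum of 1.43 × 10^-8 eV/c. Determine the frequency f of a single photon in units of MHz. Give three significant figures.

3.46 MHz

(h = 6.62607015 × 10^-34 J·s, c = 2.99792458 × 10^8 m/s, 1 eV = 1.602176634 × 10^-19 J.)
Convert to SI: p = 1.43 × 10^-8 eV/c = 7.6423 × 10^-36 kg·m/s.
The photon relation is f = pc/h, giving f = 3.458 × 10^6 Hz.
Converting to MHz: f = 3.458 MHz ≈ 3.46 MHz.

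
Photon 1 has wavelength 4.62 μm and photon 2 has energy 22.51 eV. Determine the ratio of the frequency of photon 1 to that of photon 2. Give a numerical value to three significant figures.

0.0119

f_1 = 6.489e13 Hz (from wavelength = 4.62 μm, via f = c/λ).
f_2 = 5.443e15 Hz (from energy = 22.51 eV, via f = E/h).
Ratio = 6.489e13 / 5.443e15 = 0.0119.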